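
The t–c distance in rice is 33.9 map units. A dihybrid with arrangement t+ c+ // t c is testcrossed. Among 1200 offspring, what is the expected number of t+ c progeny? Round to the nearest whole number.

203

A map distance of 33.9 map units corresponds to a recombination frequency of 0.339.
The F1 is t+ c+ / t c, so t+ c is a recombinant gamete class with expected frequency r/2 = 0.339/2 = 0.1695.
Expected number = 0.1695 × 1200 = 203.40 ≈ 203.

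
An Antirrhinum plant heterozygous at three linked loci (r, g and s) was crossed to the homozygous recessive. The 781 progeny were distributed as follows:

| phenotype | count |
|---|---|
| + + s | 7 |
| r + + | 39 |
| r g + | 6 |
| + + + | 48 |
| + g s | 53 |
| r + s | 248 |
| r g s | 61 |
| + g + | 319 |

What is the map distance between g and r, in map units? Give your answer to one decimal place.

The two most frequent reciprocal classes, + g + and r + s, are the parental types, so the F1 was + g + / r + s.
The two rarest classes, r g + and + + s, are the double crossovers. Comparing them with the parentals, only the r allele has switched, so r is the middle locus and the order is s – r – g.
Crossovers in the r–g interval produce the single-crossover classes + + + and r g s (48 + 61 = 109) plus the double crossovers (13).
RF(r–g) = (109 + 13) / 781 = 122/781 = 0.1562 → 15.6 map units.

15.6 map units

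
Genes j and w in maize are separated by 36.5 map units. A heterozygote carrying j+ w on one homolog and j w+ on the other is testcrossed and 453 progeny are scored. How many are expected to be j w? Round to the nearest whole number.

83

A map distance of 36.5 map units corresponds to a recombination frequency of 0.365.
The F1 is j+ w / j w+, so j w is a recombinant gamete class with expected frequency r/2 = 0.365/2 = 0.1825.
Expected number = 0.1825 × 453 = 82.67 ≈ 83.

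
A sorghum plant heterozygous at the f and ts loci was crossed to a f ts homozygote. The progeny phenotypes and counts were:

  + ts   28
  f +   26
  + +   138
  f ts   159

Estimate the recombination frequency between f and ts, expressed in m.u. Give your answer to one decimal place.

15.4 m.u.

The two most frequent classes, + + (138) and f ts (159), are the parental types, so the F1 was + + / f ts.
The recombinant classes are + ts and f +: 28 + 26 = 54.
Recombination frequency = 54/351 = 0.1538 ≈ 15.4%, i.e. 15.4 m.u.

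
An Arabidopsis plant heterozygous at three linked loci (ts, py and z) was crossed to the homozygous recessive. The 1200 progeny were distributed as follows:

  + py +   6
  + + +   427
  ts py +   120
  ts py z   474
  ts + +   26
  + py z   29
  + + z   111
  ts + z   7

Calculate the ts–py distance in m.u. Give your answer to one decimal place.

The two most frequent reciprocal classes, ts py z and + + +, are the parental types, so the F1 was ts py z / + + +.
The two rarest classes, ts + z and + py +, are the double crossovers. Comparing them with the parentals, only the py allele has switched, so py is the middle locus and the order is z – py – ts.
Crossovers in the py–ts interval produce the single-crossover classes + py z and ts + + (29 + 26 = 55) plus the double crossovers (13).
RF(py–ts) = (55 + 13) / 1200 = 68/1200 = 0.0567 → 5.7 m.u.

5.7 m.u.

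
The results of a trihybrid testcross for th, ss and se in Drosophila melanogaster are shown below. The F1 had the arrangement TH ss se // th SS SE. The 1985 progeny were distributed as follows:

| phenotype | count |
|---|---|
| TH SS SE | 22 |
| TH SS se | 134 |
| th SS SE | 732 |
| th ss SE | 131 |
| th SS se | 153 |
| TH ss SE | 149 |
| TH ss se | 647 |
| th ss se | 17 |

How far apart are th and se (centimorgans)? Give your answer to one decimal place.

17.2 centimorgans

The two rarest classes, th ss se and TH SS SE, are the double crossovers. Comparing them with the parentals, only the th allele has switched, so th is the middle locus and the order is ss – th – se.
Crossovers in the th–se interval produce the single-crossover classes TH ss SE and th SS se (149 + 153 = 302) plus the double crossovers (39).
RF(th–se) = (302 + 39) / 1985 = 341/1985 = 0.1718 → 17.2 centimorgans.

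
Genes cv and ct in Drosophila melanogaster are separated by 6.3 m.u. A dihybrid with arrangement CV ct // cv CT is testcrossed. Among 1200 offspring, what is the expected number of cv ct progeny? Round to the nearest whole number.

38

A map distance of 6.3 m.u. corresponds to a recombination frequency of 0.063.
The F1 is CV ct / cv CT, so cv ct is a recombinant gamete class with expected frequency r/2 = 0.063/2 = 0.0315.
Expected number = 0.0315 × 1200 = 37.80 ≈ 38.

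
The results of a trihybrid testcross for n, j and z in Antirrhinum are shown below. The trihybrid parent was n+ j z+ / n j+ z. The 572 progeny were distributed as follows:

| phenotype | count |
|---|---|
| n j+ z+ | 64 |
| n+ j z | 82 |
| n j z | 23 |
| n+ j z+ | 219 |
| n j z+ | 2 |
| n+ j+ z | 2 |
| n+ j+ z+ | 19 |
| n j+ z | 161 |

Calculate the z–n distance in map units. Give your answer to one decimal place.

The two rarest classes, n j z+ and n+ j+ z, are the double crossovers. Comparing them with the parentals, only the n allele has switched, so n is the middle locus and the order is j – n – z.
Crossovers in the n–z interval produce the single-crossover classes n+ j z and n j+ z+ (82 + 64 = 146) plus the double crossovers (4).
RF(n–z) = (146 + 4) / 572 = 150/572 = 0.2622 → 26.2 map units.

26.2 map units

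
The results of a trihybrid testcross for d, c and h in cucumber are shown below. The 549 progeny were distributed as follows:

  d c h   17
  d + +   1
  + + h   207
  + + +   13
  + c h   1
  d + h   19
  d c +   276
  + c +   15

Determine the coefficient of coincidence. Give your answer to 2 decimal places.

The two most frequent reciprocal classes, d c + and + + h, are the parental types, so the F1 was d c + / + + h.
The two rarest classes, d + + and + c h, are the double crossovers. Comparing them with the parentals, only the c allele has switched, so c is the middle locus and the order is h – c – d.
h–c: (30 + 2)/549 = 0.0583; c–d: (34 + 2)/549 = 0.0656.
Expected DCO frequency = 0.0583 × 0.0656 ≈ 0.00382; observed = 2/549 ≈ 0.00364.
Coefficient of coincidence = 0.00364/0.00382 ≈ 0.95.

0.95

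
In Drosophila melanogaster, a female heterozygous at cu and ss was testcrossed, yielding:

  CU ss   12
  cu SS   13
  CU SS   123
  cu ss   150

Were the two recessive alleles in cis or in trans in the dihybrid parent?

cis

The two most frequent classes are CU SS (123) and cu ss (150); these are the parental (non-recombinant) types.
So the F1 carried CU SS on one chromosome and cu ss on the other — the recessive alleles are on the same chromosome (cis / coupling).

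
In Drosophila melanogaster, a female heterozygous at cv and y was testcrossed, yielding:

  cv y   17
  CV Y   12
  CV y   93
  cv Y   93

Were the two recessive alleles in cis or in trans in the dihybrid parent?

trans

The two most frequent classes are CV y (93) and cv Y (93); these are the parental (non-recombinant) types.
So the F1 carried CV y on one chromosome and cv Y on the other — the recessive alleles are on opposite chromosomes (trans / repulsion).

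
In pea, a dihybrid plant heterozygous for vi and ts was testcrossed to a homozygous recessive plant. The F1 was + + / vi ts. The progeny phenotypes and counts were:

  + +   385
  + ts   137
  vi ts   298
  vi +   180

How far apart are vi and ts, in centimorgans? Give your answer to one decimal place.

The recombinant classes are + ts and vi +: 137 + 180 = 317.
Recombination frequency = 317/1000 = 0.3170 ≈ 31.7%, i.e. 31.7 centimorgans.

31.7 centimorgans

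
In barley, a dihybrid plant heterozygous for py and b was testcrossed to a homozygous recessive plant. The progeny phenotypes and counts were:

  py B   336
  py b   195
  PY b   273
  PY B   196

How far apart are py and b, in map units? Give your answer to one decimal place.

39.1 map units

The two most frequent classes, PY b (273) and py B (336), are the parental types, so the F1 was PY b / py B.
The recombinant classes are PY B and py b: 196 + 195 = 391.
Recombination frequency = 391/1000 = 0.3910 ≈ 39.1%, i.e. 39.1 map units.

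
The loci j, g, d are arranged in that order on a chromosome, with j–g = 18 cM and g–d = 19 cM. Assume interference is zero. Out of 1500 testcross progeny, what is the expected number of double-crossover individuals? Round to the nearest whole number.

51

Map distances give recombination frequencies of 0.180 and 0.190 for the two intervals.
With no interference, expected double-crossover frequency = 0.180 × 0.190 = 0.03420.
Expected number = 0.03420 × 1500 = 51.30 ≈ 51.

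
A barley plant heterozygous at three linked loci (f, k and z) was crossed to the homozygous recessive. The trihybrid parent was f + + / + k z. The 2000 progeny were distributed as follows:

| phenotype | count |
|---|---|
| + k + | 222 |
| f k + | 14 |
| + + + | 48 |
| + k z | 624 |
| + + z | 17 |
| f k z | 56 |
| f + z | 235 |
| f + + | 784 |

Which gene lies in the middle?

k

The two rarest classes, f k + and + + z, are the double crossovers. Comparing them with the parentals, only the k allele has switched, so k is the middle locus and the order is z – k – f.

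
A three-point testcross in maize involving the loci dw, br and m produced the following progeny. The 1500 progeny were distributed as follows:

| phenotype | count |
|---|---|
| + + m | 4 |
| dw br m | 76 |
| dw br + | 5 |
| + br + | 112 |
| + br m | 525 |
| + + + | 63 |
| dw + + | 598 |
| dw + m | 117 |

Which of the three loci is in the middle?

br

The two most frequent reciprocal classes, + br m and dw + +, are the parental types, so the F1 was + br m / dw + +.
The two rarest classes, + + m and dw br +, are the double crossovers. Comparing them with the parentals, only the br allele has switched, so br is the middle locus and the order is m – br – dw.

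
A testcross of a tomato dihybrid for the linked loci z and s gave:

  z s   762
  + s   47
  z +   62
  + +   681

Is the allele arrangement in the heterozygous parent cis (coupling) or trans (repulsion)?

cis

The two most frequent classes are + + (681) and z s (762); these are the parental (non-recombinant) types.
So the F1 carried + + on one chromosome and z s on the other — the recessive alleles are on the same chromosome (cis / coupling).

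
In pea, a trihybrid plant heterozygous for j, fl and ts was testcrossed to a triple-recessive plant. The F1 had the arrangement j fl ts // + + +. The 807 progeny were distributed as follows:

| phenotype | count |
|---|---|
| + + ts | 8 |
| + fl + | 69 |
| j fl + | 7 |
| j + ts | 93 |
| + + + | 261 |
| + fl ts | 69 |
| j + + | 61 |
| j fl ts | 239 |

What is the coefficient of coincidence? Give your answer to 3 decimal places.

0.472

The two rarest classes, j fl + and + + ts, are the double crossovers. Comparing them with the parentals, only the ts allele has switched, so ts is the middle locus and the order is fl – ts – j.
fl–ts: (162 + 15)/807 = 0.2193; ts–j: (130 + 15)/807 = 0.1797.
Expected DCO frequency = 0.2193 × 0.1797 ≈ 0.03941; observed = 15/807 ≈ 0.01859.
Coefficient of coincidence = 0.01859/0.03941 ≈ 0.472.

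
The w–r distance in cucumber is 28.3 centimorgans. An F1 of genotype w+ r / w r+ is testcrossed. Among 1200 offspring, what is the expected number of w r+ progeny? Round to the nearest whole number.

430

A map distance of 28.3 centimorgans corresponds to a recombination frequency of 0.283.
The F1 is w+ r / w r+, so w r+ is a parental gamete class with expected frequency (1 − r)/2 = 0.717/2 = 0.3585.
Expected number = 0.3585 × 1200 = 430.20 ≈ 430.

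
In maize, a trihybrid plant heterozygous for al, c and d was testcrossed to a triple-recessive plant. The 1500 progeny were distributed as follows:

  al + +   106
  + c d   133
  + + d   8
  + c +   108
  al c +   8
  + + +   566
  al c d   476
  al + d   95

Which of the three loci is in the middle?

The two most frequent reciprocal classes, al c d and + + +, are the parental types, so the F1 was al c d / + + +.
The two rarest classes, al c + and + + d, are the double crossovers. Comparing them with the parentals, only the d allele has switched, so d is the middle locus and the order is al – d – c.

d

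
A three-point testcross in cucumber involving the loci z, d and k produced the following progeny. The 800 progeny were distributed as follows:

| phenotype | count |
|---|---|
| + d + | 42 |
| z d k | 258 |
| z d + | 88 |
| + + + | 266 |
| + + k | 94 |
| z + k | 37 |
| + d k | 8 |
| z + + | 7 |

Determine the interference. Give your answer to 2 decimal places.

The two most frequent reciprocal classes, z d k and + + +, are the parental types, so the F1 was z d k / + + +.
The two rarest classes, + d k and z + +, are the double crossovers. Comparing them with the parentals, only the z allele has switched, so z is the middle locus and the order is k – z – d.
k–z: (182 + 15)/800 = 0.2462; z–d: (79 + 15)/800 = 0.1175.
Expected DCO frequency = 0.2462 × 0.1175 ≈ 0.02893; observed = 15/800 ≈ 0.01875.
Coefficient of coincidence = 0.01875/0.02893 ≈ 0.65; interference = 1 − 0.65 = 0.35.

0.35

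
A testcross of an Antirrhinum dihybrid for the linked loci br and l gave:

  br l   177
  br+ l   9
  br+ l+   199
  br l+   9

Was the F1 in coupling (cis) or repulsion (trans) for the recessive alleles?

cis

The two most frequent classes are br+ l+ (199) and br l (177); these are the parental (non-recombinant) types.
So the F1 carried br+ l+ on one chromosome and br l on the other — the recessive alleles are on the same chromosome (cis / coupling).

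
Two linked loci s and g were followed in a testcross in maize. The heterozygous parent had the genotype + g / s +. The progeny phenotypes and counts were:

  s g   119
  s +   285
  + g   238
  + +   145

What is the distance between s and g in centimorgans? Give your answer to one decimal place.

33.5 centimorgans

The recombinant classes are + + and s g: 145 + 119 = 264.
Recombination frequency = 264/787 = 0.3355 ≈ 33.5%, i.e. 33.5 centimorgans.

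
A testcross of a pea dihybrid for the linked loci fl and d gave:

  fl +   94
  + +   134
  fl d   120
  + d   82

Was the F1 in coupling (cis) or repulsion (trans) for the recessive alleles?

The two most frequent classes are + + (134) and fl d (120); these are the parental (non-recombinant) types.
So the F1 carried + + on one chromosome and fl d on the other — the recessive alleles are on the same chromosome (cis / coupling).

cis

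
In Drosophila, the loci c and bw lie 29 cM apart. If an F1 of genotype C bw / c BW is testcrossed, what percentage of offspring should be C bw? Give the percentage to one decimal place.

35.5%

A map distance of 29 cM corresponds to a recombination frequency of 0.290.
The F1 is C bw / c BW, so C bw is a parental gamete class with expected frequency (1 − r)/2 = 0.710/2 = 0.3550.
That is 0.3550 = 35.5% of the progeny.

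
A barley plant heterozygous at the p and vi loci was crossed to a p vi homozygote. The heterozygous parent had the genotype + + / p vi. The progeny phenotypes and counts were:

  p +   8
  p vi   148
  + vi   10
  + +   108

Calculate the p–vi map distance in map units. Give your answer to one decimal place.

The recombinant classes are + vi and p +: 10 + 8 = 18.
Recombination frequency = 18/274 = 0.0657 ≈ 6.6%, i.e. 6.6 map units.

6.6 map units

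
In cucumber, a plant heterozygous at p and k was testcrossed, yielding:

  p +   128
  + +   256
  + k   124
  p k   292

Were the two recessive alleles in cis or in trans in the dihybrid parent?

The two most frequent classes are + + (256) and p k (292); these are the parental (non-recombinant) types.
So the F1 carried + + on one chromosome and p k on the other — the recessive alleles are on the same chromosome (cis / coupling).

cis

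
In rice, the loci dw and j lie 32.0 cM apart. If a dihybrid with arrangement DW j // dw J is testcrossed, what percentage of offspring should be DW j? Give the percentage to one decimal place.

A map distance of 32.0 cM corresponds to a recombination frequency of 0.320.
The F1 is DW j / dw J, so DW j is a parental gamete class with expected frequency (1 − r)/2 = 0.680/2 = 0.3400.
That is 0.3400 = 34.0% of the progeny.

34.0%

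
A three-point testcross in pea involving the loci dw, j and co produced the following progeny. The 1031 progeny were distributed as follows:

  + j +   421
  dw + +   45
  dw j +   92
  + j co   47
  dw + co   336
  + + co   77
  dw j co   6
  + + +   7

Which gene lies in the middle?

j

The two most frequent reciprocal classes, dw + co and + j +, are the parental types, so the F1 was dw + co / + j +.
The two rarest classes, dw j co and + + +, are the double crossovers. Comparing them with the parentals, only the j allele has switched, so j is the middle locus and the order is co – j – dw.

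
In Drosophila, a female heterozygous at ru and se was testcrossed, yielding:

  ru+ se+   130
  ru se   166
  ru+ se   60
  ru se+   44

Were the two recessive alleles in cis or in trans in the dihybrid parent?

cis

The two most frequent classes are ru+ se+ (130) and ru se (166); these are the parental (non-recombinant) types.
So the F1 carried ru+ se+ on one chromosome and ru se on the other — the recessive alleles are on the same chromosome (cis / coupling).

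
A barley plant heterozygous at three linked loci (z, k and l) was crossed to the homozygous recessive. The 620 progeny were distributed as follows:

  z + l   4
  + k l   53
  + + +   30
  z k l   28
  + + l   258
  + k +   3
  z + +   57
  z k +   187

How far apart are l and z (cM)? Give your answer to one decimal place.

10.5 cM

The two most frequent reciprocal classes, z k + and + + l, are the parental types, so the F1 was z k + / + + l.
The two rarest classes, + k + and z + l, are the double crossovers. Comparing them with the parentals, only the z allele has switched, so z is the middle locus and the order is k – z – l.
Crossovers in the z–l interval produce the single-crossover classes z k l and + + + (28 + 30 = 58) plus the double crossovers (7).
RF(z–l) = (58 + 7) / 620 = 65/620 = 0.1048 → 10.5 cM.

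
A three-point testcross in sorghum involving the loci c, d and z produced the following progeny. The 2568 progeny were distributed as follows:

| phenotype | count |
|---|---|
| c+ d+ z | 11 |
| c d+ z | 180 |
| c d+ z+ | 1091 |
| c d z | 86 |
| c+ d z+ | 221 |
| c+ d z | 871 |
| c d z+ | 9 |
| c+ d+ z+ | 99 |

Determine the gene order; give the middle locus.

The two most frequent reciprocal classes, c d+ z+ and c+ d z, are the parental types, so the F1 was c d+ z+ / c+ d z.
The two rarest classes, c d z+ and c+ d+ z, are the double crossovers. Comparing them with the parentals, only the d allele has switched, so d is the middle locus and the order is c – d – z.

d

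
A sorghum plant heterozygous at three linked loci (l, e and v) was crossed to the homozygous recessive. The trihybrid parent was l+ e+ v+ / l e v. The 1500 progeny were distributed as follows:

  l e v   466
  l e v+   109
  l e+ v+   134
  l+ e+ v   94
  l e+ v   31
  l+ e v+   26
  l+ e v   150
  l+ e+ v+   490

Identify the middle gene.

The two rarest classes, l+ e v+ and l e+ v, are the double crossovers. Comparing them with the parentals, only the e allele has switched, so e is the middle locus and the order is l – e – v.

e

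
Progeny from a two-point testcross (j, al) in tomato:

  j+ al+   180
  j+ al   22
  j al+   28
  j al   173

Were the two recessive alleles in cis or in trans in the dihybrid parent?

The two most frequent classes are j+ al+ (180) and j al (173); these are the parental (non-recombinant) types.
So the F1 carried j+ al+ on one chromosome and j al on the other — the recessive alleles are on the same chromosome (cis / coupling).

cis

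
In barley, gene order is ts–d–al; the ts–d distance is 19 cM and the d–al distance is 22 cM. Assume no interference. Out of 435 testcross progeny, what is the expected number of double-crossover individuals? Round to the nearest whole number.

Map distances give recombination frequencies of 0.190 and 0.220 for the two intervals.
With no interference, expected double-crossover frequency = 0.190 × 0.220 = 0.04180.
Expected number = 0.04180 × 435 = 18.18 ≈ 18.

18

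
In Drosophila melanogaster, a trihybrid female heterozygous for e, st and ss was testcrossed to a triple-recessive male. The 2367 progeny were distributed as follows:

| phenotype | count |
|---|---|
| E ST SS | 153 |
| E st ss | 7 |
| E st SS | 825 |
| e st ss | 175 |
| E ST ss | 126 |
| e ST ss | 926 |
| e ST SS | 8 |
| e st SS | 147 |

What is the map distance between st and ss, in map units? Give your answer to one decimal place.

The two most frequent reciprocal classes, E st SS and e ST ss, are the parental types, so the F1 was E st SS / e ST ss.
The two rarest classes, E st ss and e ST SS, are the double crossovers. Comparing them with the parentals, only the ss allele has switched, so ss is the middle locus and the order is st – ss – e.
Crossovers in the st–ss interval produce the single-crossover classes E ST SS and e st ss (153 + 175 = 328) plus the double crossovers (15).
RF(st–ss) = (328 + 15) / 2367 = 343/2367 = 0.1449 → 14.5 map units.

14.5 map units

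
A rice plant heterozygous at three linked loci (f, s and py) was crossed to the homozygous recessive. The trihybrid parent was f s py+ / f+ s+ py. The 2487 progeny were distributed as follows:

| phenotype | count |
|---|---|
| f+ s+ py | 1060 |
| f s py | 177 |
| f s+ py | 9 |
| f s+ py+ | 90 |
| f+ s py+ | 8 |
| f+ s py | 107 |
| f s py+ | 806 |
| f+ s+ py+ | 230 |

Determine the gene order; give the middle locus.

f

The two rarest classes, f+ s py+ and f s+ py, are the double crossovers. Comparing them with the parentals, only the f allele has switched, so f is the middle locus and the order is py – f – s.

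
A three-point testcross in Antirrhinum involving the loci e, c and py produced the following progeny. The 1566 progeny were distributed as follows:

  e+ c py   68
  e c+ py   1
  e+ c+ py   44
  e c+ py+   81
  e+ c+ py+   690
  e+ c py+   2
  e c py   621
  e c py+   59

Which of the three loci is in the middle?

The two most frequent reciprocal classes, e c py and e+ c+ py+, are the parental types, so the F1 was e c py / e+ c+ py+.
The two rarest classes, e c+ py and e+ c py+, are the double crossovers. Comparing them with the parentals, only the c allele has switched, so c is the middle locus and the order is py – c – e.

c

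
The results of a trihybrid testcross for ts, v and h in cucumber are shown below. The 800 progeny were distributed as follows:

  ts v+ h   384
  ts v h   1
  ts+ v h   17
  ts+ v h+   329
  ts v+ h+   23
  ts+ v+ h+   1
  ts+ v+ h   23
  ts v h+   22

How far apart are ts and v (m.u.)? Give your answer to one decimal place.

The two most frequent reciprocal classes, ts+ v h+ and ts v+ h, are the parental types, so the F1 was ts+ v h+ / ts v+ h.
The two rarest classes, ts+ v+ h+ and ts v h, are the double crossovers. Comparing them with the parentals, only the v allele has switched, so v is the middle locus and the order is ts – v – h.
Crossovers in the ts–v interval produce the single-crossover classes ts v h+ and ts+ v+ h (22 + 23 = 45) plus the double crossovers (2).
RF(ts–v) = (45 + 2) / 800 = 47/800 = 0.0587 → 5.9 m.u.

5.9 m.u.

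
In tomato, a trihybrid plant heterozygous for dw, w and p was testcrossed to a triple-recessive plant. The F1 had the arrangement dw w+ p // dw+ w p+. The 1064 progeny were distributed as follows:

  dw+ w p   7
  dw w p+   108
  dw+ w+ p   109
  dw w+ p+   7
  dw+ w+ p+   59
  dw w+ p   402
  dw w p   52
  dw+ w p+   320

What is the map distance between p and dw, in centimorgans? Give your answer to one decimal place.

21.7 centimorgans

The two rarest classes, dw w+ p+ and dw+ w p, are the double crossovers. Comparing them with the parentals, only the p allele has switched, so p is the middle locus and the order is dw – p – w.
Crossovers in the dw–p interval produce the single-crossover classes dw+ w+ p and dw w p+ (109 + 108 = 217) plus the double crossovers (14).
RF(dw–p) = (217 + 14) / 1064 = 231/1064 = 0.2171 → 21.7 centimorgans.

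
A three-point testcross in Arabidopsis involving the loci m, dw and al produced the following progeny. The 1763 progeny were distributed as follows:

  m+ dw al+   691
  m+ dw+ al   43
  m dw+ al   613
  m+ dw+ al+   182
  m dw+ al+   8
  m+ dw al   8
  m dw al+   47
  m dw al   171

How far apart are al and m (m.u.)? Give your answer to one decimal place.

The two most frequent reciprocal classes, m+ dw al+ and m dw+ al, are the parental types, so the F1 was m+ dw al+ / m dw+ al.
The two rarest classes, m+ dw al and m dw+ al+, are the double crossovers. Comparing them with the parentals, only the al allele has switched, so al is the middle locus and the order is dw – al – m.
Crossovers in the al–m interval produce the single-crossover classes m dw al+ and m+ dw+ al (47 + 43 = 90) plus the double crossovers (16).
RF(al–m) = (90 + 16) / 1763 = 106/1763 = 0.0601 → 6.0 m.u.

6.0 m.u.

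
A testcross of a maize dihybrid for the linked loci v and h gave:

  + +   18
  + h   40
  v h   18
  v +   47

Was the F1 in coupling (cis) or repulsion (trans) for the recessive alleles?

trans

The two most frequent classes are + h (40) and v + (47); these are the parental (non-recombinant) types.
So the F1 carried + h on one chromosome and v + on the other — the recessive alleles are on opposite chromosomes (trans / repulsion).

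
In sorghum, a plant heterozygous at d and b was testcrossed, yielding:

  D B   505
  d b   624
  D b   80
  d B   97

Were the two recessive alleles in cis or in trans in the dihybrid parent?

The two most frequent classes are D B (505) and d b (624); these are the parental (non-recombinant) types.
So the F1 carried D B on one chromosome and d b on the other — the recessive alleles are on the same chromosome (cis / coupling).

cis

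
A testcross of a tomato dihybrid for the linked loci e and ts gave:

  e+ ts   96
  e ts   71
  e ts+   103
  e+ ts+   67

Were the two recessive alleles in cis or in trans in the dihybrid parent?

The two most frequent classes are e+ ts (96) and e ts+ (103); these are the parental (non-recombinant) types.
So the F1 carried e+ ts on one chromosome and e ts+ on the other — the recessive alleles are on opposite chromosomes (trans / repulsion).

trans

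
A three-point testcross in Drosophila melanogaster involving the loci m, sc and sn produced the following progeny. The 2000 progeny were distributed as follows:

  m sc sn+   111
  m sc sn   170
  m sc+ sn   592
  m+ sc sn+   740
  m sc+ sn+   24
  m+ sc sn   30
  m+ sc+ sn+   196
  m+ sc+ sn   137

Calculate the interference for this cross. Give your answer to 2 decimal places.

The two most frequent reciprocal classes, m sc+ sn and m+ sc sn+, are the parental types, so the F1 was m sc+ sn / m+ sc sn+.
The two rarest classes, m sc+ sn+ and m+ sc sn, are the double crossovers. Comparing them with the parentals, only the sn allele has switched, so sn is the middle locus and the order is sc – sn – m.
sc–sn: (366 + 54)/2000 = 0.2100; sn–m: (248 + 54)/2000 = 0.1510.
Expected DCO frequency = 0.2100 × 0.1510 ≈ 0.03171; observed = 54/2000 ≈ 0.02700.
Coefficient of coincidence = 0.02700/0.03171 ≈ 0.85; interference = 1 − 0.85 = 0.15.

0.15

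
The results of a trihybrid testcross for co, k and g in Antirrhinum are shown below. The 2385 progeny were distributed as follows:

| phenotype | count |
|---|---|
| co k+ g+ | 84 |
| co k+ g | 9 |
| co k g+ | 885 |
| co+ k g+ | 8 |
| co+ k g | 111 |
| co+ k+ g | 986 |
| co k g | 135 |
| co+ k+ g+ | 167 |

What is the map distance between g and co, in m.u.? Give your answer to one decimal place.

13.4 m.u.

The two most frequent reciprocal classes, co k g+ and co+ k+ g, are the parental types, so the F1 was co k g+ / co+ k+ g.
The two rarest classes, co+ k g+ and co k+ g, are the double crossovers. Comparing them with the parentals, only the co allele has switched, so co is the middle locus and the order is g – co – k.
Crossovers in the g–co interval produce the single-crossover classes co k g and co+ k+ g+ (135 + 167 = 302) plus the double crossovers (17).
RF(g–co) = (302 + 17) / 2385 = 319/2385 = 0.1338 → 13.4 m.u.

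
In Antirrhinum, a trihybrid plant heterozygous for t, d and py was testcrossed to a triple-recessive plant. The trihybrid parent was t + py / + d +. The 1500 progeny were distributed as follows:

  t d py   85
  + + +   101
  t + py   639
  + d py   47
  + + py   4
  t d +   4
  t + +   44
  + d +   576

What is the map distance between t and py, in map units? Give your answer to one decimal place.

6.6 map units

The two rarest classes, + + py and t d +, are the double crossovers. Comparing them with the parentals, only the t allele has switched, so t is the middle locus and the order is py – t – d.
Crossovers in the py–t interval produce the single-crossover classes t + + and + d py (44 + 47 = 91) plus the double crossovers (8).
RF(py–t) = (91 + 8) / 1500 = 99/1500 = 0.0660 → 6.6 map units.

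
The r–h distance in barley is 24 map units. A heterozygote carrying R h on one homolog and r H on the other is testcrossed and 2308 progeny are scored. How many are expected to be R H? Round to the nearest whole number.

A map distance of 24 map units corresponds to a recombination frequency of 0.240.
The F1 is R h / r H, so R H is a recombinant gamete class with expected frequency r/2 = 0.240/2 = 0.1200.
Expected number = 0.1200 × 2308 = 276.96 ≈ 277.

277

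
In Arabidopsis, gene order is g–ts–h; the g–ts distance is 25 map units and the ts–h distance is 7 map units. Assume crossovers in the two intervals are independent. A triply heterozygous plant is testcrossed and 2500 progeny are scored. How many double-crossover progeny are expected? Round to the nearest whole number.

44

Map distances give recombination frequencies of 0.250 and 0.070 for the two intervals.
With no interference, expected double-crossover frequency = 0.250 × 0.070 = 0.01750.
Expected number = 0.01750 × 2500 = 43.75 ≈ 44.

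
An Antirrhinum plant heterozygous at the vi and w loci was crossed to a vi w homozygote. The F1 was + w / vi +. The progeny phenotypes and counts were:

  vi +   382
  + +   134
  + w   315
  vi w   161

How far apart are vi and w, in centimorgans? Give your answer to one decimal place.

The recombinant classes are + + and vi w: 134 + 161 = 295.
Recombination frequency = 295/992 = 0.2974 ≈ 29.7%, i.e. 29.7 centimorgans.

29.7 centimorgans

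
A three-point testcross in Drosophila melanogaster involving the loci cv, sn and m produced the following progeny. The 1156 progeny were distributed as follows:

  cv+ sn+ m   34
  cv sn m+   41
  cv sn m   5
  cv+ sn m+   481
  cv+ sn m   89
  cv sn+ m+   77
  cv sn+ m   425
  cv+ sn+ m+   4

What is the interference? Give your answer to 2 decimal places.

The two most frequent reciprocal classes, cv sn+ m and cv+ sn m+, are the parental types, so the F1 was cv sn+ m / cv+ sn m+.
The two rarest classes, cv sn m and cv+ sn+ m+, are the double crossovers. Comparing them with the parentals, only the sn allele has switched, so sn is the middle locus and the order is m – sn – cv.
m–sn: (166 + 9)/1156 = 0.1514; sn–cv: (75 + 9)/1156 = 0.0727.
Expected DCO frequency = 0.1514 × 0.0727 ≈ 0.01101; observed = 9/1156 ≈ 0.00779.
Coefficient of coincidence = 0.00779/0.01101 ≈ 0.71; interference = 1 − 0.71 = 0.29.

0.29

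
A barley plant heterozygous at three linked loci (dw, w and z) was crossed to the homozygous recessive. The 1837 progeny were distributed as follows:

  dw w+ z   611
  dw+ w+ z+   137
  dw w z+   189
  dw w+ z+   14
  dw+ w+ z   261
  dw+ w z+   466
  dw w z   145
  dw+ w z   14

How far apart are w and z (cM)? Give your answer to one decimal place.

The two most frequent reciprocal classes, dw+ w z+ and dw w+ z, are the parental types, so the F1 was dw+ w z+ / dw w+ z.
The two rarest classes, dw+ w z and dw w+ z+, are the double crossovers. Comparing them with the parentals, only the z allele has switched, so z is the middle locus and the order is w – z – dw.
Crossovers in the w–z interval produce the single-crossover classes dw+ w+ z+ and dw w z (137 + 145 = 282) plus the double crossovers (28).
RF(w–z) = (282 + 28) / 1837 = 310/1837 = 0.1688 → 16.9 cM.

16.9 cM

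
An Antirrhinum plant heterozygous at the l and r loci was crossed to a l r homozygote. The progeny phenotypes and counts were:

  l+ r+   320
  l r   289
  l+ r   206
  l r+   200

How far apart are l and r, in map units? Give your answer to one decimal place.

The two most frequent classes, l+ r+ (320) and l r (289), are the parental types, so the F1 was l+ r+ / l r.
The recombinant classes are l+ r and l r+: 206 + 200 = 406.
Recombination frequency = 406/1015 = 0.4000 ≈ 40.0%, i.e. 40.0 map units.

40.0 map units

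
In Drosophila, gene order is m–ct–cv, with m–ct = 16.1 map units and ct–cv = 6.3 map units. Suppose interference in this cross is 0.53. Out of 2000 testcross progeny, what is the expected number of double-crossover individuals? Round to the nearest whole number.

10

Map distances give recombination frequencies of 0.161 and 0.063 for the two intervals.
With interference 0.53 (so coincidence = 0.47), expected double-crossover frequency = 0.161 × 0.063 × 0.47 = 0.00477.
Expected number = 0.00477 × 2000 = 9.53 ≈ 10.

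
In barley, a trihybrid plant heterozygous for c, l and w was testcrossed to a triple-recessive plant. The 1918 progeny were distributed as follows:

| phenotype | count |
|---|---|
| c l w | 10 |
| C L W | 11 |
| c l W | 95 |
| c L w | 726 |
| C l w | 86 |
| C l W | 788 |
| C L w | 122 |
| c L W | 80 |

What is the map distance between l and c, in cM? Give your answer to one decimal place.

The two most frequent reciprocal classes, C l W and c L w, are the parental types, so the F1 was C l W / c L w.
The two rarest classes, C L W and c l w, are the double crossovers. Comparing them with the parentals, only the l allele has switched, so l is the middle locus and the order is c – l – w.
Crossovers in the c–l interval produce the single-crossover classes c l W and C L w (95 + 122 = 217) plus the double crossovers (21).
RF(c–l) = (217 + 21) / 1918 = 238/1918 = 0.1241 → 12.4 cM.

12.4 cM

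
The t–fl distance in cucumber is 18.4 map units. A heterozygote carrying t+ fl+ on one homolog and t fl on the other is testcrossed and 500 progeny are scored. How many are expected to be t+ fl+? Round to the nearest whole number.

A map distance of 18.4 map units corresponds to a recombination frequency of 0.184.
The F1 is t+ fl+ / t fl, so t+ fl+ is a parental gamete class with expected frequency (1 − r)/2 = 0.816/2 = 0.4080.
Expected number = 0.4080 × 500 = 204.00 ≈ 204.

204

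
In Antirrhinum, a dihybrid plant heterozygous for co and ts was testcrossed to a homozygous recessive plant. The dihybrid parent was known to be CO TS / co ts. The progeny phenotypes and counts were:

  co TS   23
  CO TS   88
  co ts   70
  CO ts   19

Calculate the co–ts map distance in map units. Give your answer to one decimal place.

The recombinant classes are CO ts and co TS: 19 + 23 = 42.
Recombination frequency = 42/200 = 0.2100 ≈ 21.0%, i.e. 21.0 map units.

21.0 map units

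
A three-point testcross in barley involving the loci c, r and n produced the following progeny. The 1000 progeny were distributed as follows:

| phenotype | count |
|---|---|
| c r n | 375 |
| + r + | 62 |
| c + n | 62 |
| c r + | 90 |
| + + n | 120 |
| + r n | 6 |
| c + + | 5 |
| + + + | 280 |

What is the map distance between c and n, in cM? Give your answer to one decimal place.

The two most frequent reciprocal classes, c r n and + + +, are the parental types, so the F1 was c r n / + + +.
The two rarest classes, + r n and c + +, are the double crossovers. Comparing them with the parentals, only the c allele has switched, so c is the middle locus and the order is r – c – n.
Crossovers in the c–n interval produce the single-crossover classes c r + and + + n (90 + 120 = 210) plus the double crossovers (11).
RF(c–n) = (210 + 11) / 1000 = 221/1000 = 0.2210 → 22.1 cM.

22.1 cM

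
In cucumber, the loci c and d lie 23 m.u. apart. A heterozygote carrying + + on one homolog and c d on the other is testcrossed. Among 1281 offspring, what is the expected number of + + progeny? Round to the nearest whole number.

A map distance of 23 m.u. corresponds to a recombination frequency of 0.230.
The F1 is + + / c d, so + + is a parental gamete class with expected frequency (1 − r)/2 = 0.770/2 = 0.3850.
Expected number = 0.3850 × 1281 = 493.19 ≈ 493.

493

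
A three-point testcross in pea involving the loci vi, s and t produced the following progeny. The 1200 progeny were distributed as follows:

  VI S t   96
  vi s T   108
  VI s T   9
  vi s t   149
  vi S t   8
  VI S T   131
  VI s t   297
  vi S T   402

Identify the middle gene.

t

The two most frequent reciprocal classes, VI s t and vi S T, are the parental types, so the F1 was VI s t / vi S T.
The two rarest classes, VI s T and vi S t, are the double crossovers. Comparing them with the parentals, only the t allele has switched, so t is the middle locus and the order is s – t – vi.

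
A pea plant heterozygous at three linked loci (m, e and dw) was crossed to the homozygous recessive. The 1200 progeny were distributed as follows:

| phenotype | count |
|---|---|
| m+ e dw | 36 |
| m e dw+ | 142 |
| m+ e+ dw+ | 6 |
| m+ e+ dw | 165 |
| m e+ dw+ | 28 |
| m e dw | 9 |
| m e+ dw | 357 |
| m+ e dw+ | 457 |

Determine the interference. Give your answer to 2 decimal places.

0.29

The two most frequent reciprocal classes, m+ e dw+ and m e+ dw, are the parental types, so the F1 was m+ e dw+ / m e+ dw.
The two rarest classes, m+ e+ dw+ and m e dw, are the double crossovers. Comparing them with the parentals, only the e allele has switched, so e is the middle locus and the order is dw – e – m.
dw–e: (64 + 15)/1200 = 0.0658; e–m: (307 + 15)/1200 = 0.2683.
Expected DCO frequency = 0.0658 × 0.2683 ≈ 0.01765; observed = 15/1200 ≈ 0.01250.
Coefficient of coincidence = 0.01250/0.01765 ≈ 0.71; interference = 1 − 0.71 = 0.29.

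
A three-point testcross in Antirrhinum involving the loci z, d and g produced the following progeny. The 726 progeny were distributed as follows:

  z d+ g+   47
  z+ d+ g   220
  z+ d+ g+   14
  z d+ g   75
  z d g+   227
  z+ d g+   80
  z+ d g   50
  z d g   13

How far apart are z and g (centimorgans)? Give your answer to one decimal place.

The two most frequent reciprocal classes, z+ d+ g and z d g+, are the parental types, so the F1 was z+ d+ g / z d g+.
The two rarest classes, z+ d+ g+ and z d g, are the double crossovers. Comparing them with the parentals, only the g allele has switched, so g is the middle locus and the order is d – g – z.
Crossovers in the g–z interval produce the single-crossover classes z d+ g and z+ d g+ (75 + 80 = 155) plus the double crossovers (27).
RF(g–z) = (155 + 27) / 726 = 182/726 = 0.2507 → 25.1 centimorgans.

25.1 centimorgans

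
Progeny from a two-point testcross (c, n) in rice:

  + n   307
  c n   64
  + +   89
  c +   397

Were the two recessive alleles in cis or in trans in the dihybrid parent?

trans

The two most frequent classes are + n (307) and c + (397); these are the parental (non-recombinant) types.
So the F1 carried + n on one chromosome and c + on the other — the recessive alleles are on opposite chromosomes (trans / repulsion).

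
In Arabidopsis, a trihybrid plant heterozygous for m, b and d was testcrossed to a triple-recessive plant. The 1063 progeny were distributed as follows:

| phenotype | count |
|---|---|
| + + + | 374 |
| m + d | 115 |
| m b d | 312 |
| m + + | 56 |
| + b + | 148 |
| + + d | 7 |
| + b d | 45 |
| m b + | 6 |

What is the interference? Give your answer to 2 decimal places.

The two most frequent reciprocal classes, m b d and + + +, are the parental types, so the F1 was m b d / + + +.
The two rarest classes, m b + and + + d, are the double crossovers. Comparing them with the parentals, only the d allele has switched, so d is the middle locus and the order is m – d – b.
m–d: (101 + 13)/1063 = 0.1072; d–b: (263 + 13)/1063 = 0.2596.
Expected DCO frequency = 0.1072 × 0.2596 ≈ 0.02783; observed = 13/1063 ≈ 0.01223.
Coefficient of coincidence = 0.01223/0.02783 ≈ 0.44; interference = 1 − 0.44 = 0.56.

0.56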